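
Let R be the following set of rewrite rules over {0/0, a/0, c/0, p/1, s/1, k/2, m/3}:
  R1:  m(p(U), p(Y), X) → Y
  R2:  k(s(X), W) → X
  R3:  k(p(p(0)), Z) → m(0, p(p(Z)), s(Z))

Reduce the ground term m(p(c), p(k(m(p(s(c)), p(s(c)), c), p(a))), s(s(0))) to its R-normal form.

c

1. m(p(c), p(k(m(p(s(c)), p(s(c)), c), p(a))), s(s(0)))  →  k(m(p(s(c)), p(s(c)), c), p(a))   [R1 at ε]
2. k(m(p(s(c)), p(s(c)), c), p(a))  →  k(s(c), p(a))   [R1 at 1]
3. k(s(c), p(a))  →  c   [R2 at ε]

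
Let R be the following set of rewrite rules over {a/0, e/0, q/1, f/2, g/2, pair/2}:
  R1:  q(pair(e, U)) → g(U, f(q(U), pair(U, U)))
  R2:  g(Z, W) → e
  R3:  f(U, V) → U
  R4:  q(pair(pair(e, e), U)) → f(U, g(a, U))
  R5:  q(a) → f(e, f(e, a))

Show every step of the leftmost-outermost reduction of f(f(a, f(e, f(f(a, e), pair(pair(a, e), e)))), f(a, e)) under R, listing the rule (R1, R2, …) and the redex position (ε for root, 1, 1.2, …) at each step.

1. f(f(a, f(e, f(f(a, e), pair(pair(a, e), e)))), f(a, e))  →  f(a, f(e, f(f(a, e), pair(pair(a, e), e))))   [R3 at ε]
2. f(a, f(e, f(f(a, e), pair(pair(a, e), e))))  →  a   [R3 at ε]

a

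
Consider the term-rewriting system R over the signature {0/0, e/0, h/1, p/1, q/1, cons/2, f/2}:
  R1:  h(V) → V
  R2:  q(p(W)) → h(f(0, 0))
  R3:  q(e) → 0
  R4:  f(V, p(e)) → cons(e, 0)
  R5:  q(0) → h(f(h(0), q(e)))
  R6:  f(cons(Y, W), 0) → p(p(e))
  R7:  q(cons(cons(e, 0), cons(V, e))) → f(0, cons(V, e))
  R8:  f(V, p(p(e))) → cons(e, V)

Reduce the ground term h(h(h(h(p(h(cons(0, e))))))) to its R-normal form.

p(cons(0, e))

1. h(h(h(h(p(h(cons(0, e)))))))  →  h(h(h(p(h(cons(0, e))))))   [R1 at ε]
2. h(h(h(p(h(cons(0, e))))))  →  h(h(p(h(cons(0, e)))))   [R1 at ε]
3. h(h(p(h(cons(0, e)))))  →  h(p(h(cons(0, e))))   [R1 at ε]
4. h(p(h(cons(0, e))))  →  p(h(cons(0, e)))   [R1 at ε]
5. p(h(cons(0, e)))  →  p(cons(0, e))   [R1 at 1]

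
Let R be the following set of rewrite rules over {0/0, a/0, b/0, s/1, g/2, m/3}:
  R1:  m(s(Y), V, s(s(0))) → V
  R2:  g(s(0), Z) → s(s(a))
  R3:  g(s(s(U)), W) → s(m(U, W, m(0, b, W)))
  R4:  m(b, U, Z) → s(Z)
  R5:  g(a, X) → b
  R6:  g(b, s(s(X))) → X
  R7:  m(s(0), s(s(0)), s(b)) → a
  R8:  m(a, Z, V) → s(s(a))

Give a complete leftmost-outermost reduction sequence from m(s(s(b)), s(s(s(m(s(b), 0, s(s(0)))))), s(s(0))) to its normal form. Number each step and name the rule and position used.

s(s(s(0)))

1. m(s(s(b)), s(s(s(m(s(b), 0, s(s(0)))))), s(s(0)))  →  s(s(s(m(s(b), 0, s(s(0))))))   [R1 at ε]
2. s(s(s(m(s(b), 0, s(s(0))))))  →  s(s(s(0)))   [R1 at 1.1.1]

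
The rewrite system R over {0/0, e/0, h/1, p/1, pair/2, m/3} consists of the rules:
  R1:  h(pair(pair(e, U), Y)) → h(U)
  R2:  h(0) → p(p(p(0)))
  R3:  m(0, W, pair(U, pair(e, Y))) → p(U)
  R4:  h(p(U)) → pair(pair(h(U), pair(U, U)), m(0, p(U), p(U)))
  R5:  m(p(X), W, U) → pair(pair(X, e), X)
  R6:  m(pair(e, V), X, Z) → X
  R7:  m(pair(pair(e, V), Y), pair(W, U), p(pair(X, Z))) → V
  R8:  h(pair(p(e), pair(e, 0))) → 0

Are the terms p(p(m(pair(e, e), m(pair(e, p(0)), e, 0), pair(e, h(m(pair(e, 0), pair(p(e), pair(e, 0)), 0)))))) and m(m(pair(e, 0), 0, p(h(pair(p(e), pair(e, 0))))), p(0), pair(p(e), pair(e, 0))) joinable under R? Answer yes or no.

yes — NF(t₁) = p(p(e)), NF(t₂) = p(p(e))

Reduce t₁ = p(p(m(pair(e, e), m(pair(e, p(0)), e, 0), pair(e, h(m(pair(e, 0), pair(p(e), pair(e, 0)), 0)))))):
1. p(p(m(pair(e, e), m(pair(e, p(0)), e, 0), pair(e, h(m(pair(e, 0), pair(p(e), pair(e, 0)), 0))))))  →  p(p(m(pair(e, p(0)), e, 0)))   [R6 at 1.1]
2. p(p(m(pair(e, p(0)), e, 0)))  →  p(p(e))   [R6 at 1.1]

Reduce t₂ = m(m(pair(e, 0), 0, p(h(pair(p(e), pair(e, 0))))), p(0), pair(p(e), pair(e, 0))):
1. m(m(pair(e, 0), 0, p(h(pair(p(e), pair(e, 0))))), p(0), pair(p(e), pair(e, 0)))  →  m(0, p(0), pair(p(e), pair(e, 0)))   [R6 at 1]
2. m(0, p(0), pair(p(e), pair(e, 0)))  →  p(p(e))   [R3 at ε]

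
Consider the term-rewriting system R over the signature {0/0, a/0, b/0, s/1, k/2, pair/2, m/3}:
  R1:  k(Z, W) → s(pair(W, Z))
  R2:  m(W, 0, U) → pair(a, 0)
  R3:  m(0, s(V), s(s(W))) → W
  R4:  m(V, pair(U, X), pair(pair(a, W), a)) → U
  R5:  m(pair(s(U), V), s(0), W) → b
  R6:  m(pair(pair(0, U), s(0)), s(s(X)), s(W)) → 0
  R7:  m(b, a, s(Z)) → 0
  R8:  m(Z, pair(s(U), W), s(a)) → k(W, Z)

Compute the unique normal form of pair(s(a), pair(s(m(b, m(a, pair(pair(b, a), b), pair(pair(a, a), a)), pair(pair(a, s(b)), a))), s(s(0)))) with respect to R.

1. pair(s(a), pair(s(m(b, m(a, pair(pair(b, a), b), pair(pair(a, a), a)), pair(pair(a, s(b)), a))), s(s(0))))  →  pair(s(a), pair(s(m(b, pair(b, a), pair(pair(a, s(b)), a))), s(s(0))))   [R4 at 2.1.1.2]
2. pair(s(a), pair(s(m(b, pair(b, a), pair(pair(a, s(b)), a))), s(s(0))))  →  pair(s(a), pair(s(b), s(s(0))))   [R4 at 2.1.1]

pair(s(a), pair(s(b), s(s(0))))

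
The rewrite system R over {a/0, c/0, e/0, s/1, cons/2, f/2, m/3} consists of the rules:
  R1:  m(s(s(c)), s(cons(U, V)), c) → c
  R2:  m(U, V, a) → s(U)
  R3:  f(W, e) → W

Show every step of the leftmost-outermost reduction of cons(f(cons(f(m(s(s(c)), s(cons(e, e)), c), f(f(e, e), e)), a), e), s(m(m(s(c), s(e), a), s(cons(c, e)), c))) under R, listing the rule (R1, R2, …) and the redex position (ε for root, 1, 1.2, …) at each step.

cons(cons(c, a), s(c))

1. cons(f(cons(f(m(s(s(c)), s(cons(e, e)), c), f(f(e, e), e)), a), e), s(m(m(s(c), s(e), a), s(cons(c, e)), c)))  →  cons(cons(f(m(s(s(c)), s(cons(e, e)), c), f(f(e, e), e)), a), s(m(m(s(c), s(e), a), s(cons(c, e)), c)))   [R3 at 1]
2. cons(cons(f(m(s(s(c)), s(cons(e, e)), c), f(f(e, e), e)), a), s(m(m(s(c), s(e), a), s(cons(c, e)), c)))  →  cons(cons(f(c, f(f(e, e), e)), a), s(m(m(s(c), s(e), a), s(cons(c, e)), c)))   [R1 at 1.1.1]
3. cons(cons(f(c, f(f(e, e), e)), a), s(m(m(s(c), s(e), a), s(cons(c, e)), c)))  →  cons(cons(f(c, f(e, e)), a), s(m(m(s(c), s(e), a), s(cons(c, e)), c)))   [R3 at 1.1.2]
4. cons(cons(f(c, f(e, e)), a), s(m(m(s(c), s(e), a), s(cons(c, e)), c)))  →  cons(cons(f(c, e), a), s(m(m(s(c), s(e), a), s(cons(c, e)), c)))   [R3 at 1.1.2]
5. cons(cons(f(c, e), a), s(m(m(s(c), s(e), a), s(cons(c, e)), c)))  →  cons(cons(c, a), s(m(m(s(c), s(e), a), s(cons(c, e)), c)))   [R3 at 1.1]
6. cons(cons(c, a), s(m(m(s(c), s(e), a), s(cons(c, e)), c)))  →  cons(cons(c, a), s(m(s(s(c)), s(cons(c, e)), c)))   [R2 at 2.1.1]
7. cons(cons(c, a), s(m(s(s(c)), s(cons(c, e)), c)))  →  cons(cons(c, a), s(c))   [R1 at 2.1]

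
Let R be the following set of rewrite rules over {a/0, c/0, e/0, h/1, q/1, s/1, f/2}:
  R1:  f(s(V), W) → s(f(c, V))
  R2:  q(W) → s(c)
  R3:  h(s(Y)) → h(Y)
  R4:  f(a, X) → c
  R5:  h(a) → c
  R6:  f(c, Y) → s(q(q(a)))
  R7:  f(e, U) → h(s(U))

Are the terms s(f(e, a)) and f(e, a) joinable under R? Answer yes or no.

Reduce t₁ = s(f(e, a)):
1. s(f(e, a))  →  s(h(s(a)))   [R7 at 1]
2. s(h(s(a)))  →  s(h(a))   [R3 at 1]
3. s(h(a))  →  s(c)   [R5 at 1]

Reduce t₂ = f(e, a):
1. f(e, a)  →  h(s(a))   [R7 at ε]
2. h(s(a))  →  h(a)   [R3 at ε]
3. h(a)  →  c   [R5 at ε]

no — NF(t₁) = s(c), NF(t₂) = c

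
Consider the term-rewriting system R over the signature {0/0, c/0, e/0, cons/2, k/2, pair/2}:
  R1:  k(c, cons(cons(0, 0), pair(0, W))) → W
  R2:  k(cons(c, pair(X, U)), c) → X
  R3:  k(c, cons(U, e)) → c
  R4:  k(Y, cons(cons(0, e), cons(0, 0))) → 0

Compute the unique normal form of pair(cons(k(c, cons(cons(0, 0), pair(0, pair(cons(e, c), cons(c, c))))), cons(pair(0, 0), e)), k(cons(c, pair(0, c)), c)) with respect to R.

pair(cons(pair(cons(e, c), cons(c, c)), cons(pair(0, 0), e)), 0)

1. pair(cons(k(c, cons(cons(0, 0), pair(0, pair(cons(e, c), cons(c, c))))), cons(pair(0, 0), e)), k(cons(c, pair(0, c)), c))  →  pair(cons(pair(cons(e, c), cons(c, c)), cons(pair(0, 0), e)), k(cons(c, pair(0, c)), c))   [R1 at 1.1]
2. pair(cons(pair(cons(e, c), cons(c, c)), cons(pair(0, 0), e)), k(cons(c, pair(0, c)), c))  →  pair(cons(pair(cons(e, c), cons(c, c)), cons(pair(0, 0), e)), 0)   [R2 at 2]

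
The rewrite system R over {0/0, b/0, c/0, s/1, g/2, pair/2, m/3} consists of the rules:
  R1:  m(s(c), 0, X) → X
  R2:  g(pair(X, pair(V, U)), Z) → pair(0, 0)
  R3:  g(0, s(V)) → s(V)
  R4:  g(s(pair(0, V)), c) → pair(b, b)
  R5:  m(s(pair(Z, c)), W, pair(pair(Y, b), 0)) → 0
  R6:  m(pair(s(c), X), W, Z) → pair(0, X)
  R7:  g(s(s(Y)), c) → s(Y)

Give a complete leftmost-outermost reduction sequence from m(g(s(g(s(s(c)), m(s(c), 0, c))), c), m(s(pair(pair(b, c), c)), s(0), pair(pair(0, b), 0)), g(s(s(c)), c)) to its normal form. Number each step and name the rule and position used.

s(c)

1. m(g(s(g(s(s(c)), m(s(c), 0, c))), c), m(s(pair(pair(b, c), c)), s(0), pair(pair(0, b), 0)), g(s(s(c)), c))  →  m(g(s(g(s(s(c)), c)), c), m(s(pair(pair(b, c), c)), s(0), pair(pair(0, b), 0)), g(s(s(c)), c))   [R1 at 1.1.1.2]
2. m(g(s(g(s(s(c)), c)), c), m(s(pair(pair(b, c), c)), s(0), pair(pair(0, b), 0)), g(s(s(c)), c))  →  m(g(s(s(c)), c), m(s(pair(pair(b, c), c)), s(0), pair(pair(0, b), 0)), g(s(s(c)), c))   [R7 at 1.1.1]
3. m(g(s(s(c)), c), m(s(pair(pair(b, c), c)), s(0), pair(pair(0, b), 0)), g(s(s(c)), c))  →  m(s(c), m(s(pair(pair(b, c), c)), s(0), pair(pair(0, b), 0)), g(s(s(c)), c))   [R7 at 1]
4. m(s(c), m(s(pair(pair(b, c), c)), s(0), pair(pair(0, b), 0)), g(s(s(c)), c))  →  m(s(c), 0, g(s(s(c)), c))   [R5 at 2]
5. m(s(c), 0, g(s(s(c)), c))  →  g(s(s(c)), c)   [R1 at ε]
6. g(s(s(c)), c)  →  s(c)   [R7 at ε]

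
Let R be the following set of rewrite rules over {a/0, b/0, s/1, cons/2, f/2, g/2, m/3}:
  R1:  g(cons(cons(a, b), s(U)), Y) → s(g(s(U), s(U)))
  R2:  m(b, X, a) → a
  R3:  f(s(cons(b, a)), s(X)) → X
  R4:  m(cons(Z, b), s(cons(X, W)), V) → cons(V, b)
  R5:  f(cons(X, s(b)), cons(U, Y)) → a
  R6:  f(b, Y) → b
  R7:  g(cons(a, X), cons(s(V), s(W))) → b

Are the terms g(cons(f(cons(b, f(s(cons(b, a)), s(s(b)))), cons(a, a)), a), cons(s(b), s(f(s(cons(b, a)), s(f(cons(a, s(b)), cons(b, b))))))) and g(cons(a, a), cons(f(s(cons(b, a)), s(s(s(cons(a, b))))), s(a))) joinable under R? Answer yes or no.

Reduce t₁ = g(cons(f(cons(b, f(s(cons(b, a)), s(s(b)))), cons(a, a)), a), cons(s(b), s(f(s(cons(b, a)), s(f(cons(a, s(b)), cons(b, b))))))):
1. g(cons(f(cons(b, f(s(cons(b, a)), s(s(b)))), cons(a, a)), a), cons(s(b), s(f(s(cons(b, a)), s(f(cons(a, s(b)), cons(b, b)))))))  →  g(cons(f(cons(b, s(b)), cons(a, a)), a), cons(s(b), s(f(s(cons(b, a)), s(f(cons(a, s(b)), cons(b, b)))))))   [R3 at 1.1.1.2]
2. g(cons(f(cons(b, s(b)), cons(a, a)), a), cons(s(b), s(f(s(cons(b, a)), s(f(cons(a, s(b)), cons(b, b)))))))  →  g(cons(a, a), cons(s(b), s(f(s(cons(b, a)), s(f(cons(a, s(b)), cons(b, b)))))))   [R5 at 1.1]
3. g(cons(a, a), cons(s(b), s(f(s(cons(b, a)), s(f(cons(a, s(b)), cons(b, b)))))))  →  b   [R7 at ε]

Reduce t₂ = g(cons(a, a), cons(f(s(cons(b, a)), s(s(s(cons(a, b))))), s(a))):
1. g(cons(a, a), cons(f(s(cons(b, a)), s(s(s(cons(a, b))))), s(a)))  →  g(cons(a, a), cons(s(s(cons(a, b))), s(a)))   [R3 at 2.1]
2. g(cons(a, a), cons(s(s(cons(a, b))), s(a)))  →  b   [R7 at ε]

yes — NF(t₁) = b, NF(t₂) = b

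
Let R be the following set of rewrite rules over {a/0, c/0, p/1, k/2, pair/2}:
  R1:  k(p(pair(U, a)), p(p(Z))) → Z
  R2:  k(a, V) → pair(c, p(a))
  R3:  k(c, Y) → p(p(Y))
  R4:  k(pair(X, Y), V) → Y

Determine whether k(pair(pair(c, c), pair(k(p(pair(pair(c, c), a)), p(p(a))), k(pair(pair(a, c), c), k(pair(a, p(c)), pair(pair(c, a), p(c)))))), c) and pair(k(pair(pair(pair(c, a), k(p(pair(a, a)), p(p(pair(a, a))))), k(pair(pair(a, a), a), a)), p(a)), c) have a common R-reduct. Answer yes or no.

yes — NF(t₁) = pair(a, c), NF(t₂) = pair(a, c)

Reduce t₁ = k(pair(pair(c, c), pair(k(p(pair(pair(c, c), a)), p(p(a))), k(pair(pair(a, c), c), k(pair(a, p(c)), pair(pair(c, a), p(c)))))), c):
1. k(pair(pair(c, c), pair(k(p(pair(pair(c, c), a)), p(p(a))), k(pair(pair(a, c), c), k(pair(a, p(c)), pair(pair(c, a), p(c)))))), c)  →  pair(k(p(pair(pair(c, c), a)), p(p(a))), k(pair(pair(a, c), c), k(pair(a, p(c)), pair(pair(c, a), p(c)))))   [R4 at ε]
2. pair(k(p(pair(pair(c, c), a)), p(p(a))), k(pair(pair(a, c), c), k(pair(a, p(c)), pair(pair(c, a), p(c)))))  →  pair(a, k(pair(pair(a, c), c), k(pair(a, p(c)), pair(pair(c, a), p(c)))))   [R1 at 1]
3. pair(a, k(pair(pair(a, c), c), k(pair(a, p(c)), pair(pair(c, a), p(c)))))  →  pair(a, c)   [R4 at 2]

Reduce t₂ = pair(k(pair(pair(pair(c, a), k(p(pair(a, a)), p(p(pair(a, a))))), k(pair(pair(a, a), a), a)), p(a)), c):
1. pair(k(pair(pair(pair(c, a), k(p(pair(a, a)), p(p(pair(a, a))))), k(pair(pair(a, a), a), a)), p(a)), c)  →  pair(k(pair(pair(a, a), a), a), c)   [R4 at 1]
2. pair(k(pair(pair(a, a), a), a), c)  →  pair(a, c)   [R4 at 1]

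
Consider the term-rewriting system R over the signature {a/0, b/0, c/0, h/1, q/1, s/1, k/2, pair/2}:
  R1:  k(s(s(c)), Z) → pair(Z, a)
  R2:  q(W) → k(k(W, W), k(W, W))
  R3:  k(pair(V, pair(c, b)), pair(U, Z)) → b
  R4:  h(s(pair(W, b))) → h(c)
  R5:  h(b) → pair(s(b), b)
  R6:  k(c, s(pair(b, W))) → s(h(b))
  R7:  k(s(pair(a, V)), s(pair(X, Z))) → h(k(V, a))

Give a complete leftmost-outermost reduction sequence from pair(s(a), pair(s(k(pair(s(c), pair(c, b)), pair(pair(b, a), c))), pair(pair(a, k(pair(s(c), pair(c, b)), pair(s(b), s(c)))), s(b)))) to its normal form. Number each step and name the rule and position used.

1. pair(s(a), pair(s(k(pair(s(c), pair(c, b)), pair(pair(b, a), c))), pair(pair(a, k(pair(s(c), pair(c, b)), pair(s(b), s(c)))), s(b))))  →  pair(s(a), pair(s(b), pair(pair(a, k(pair(s(c), pair(c, b)), pair(s(b), s(c)))), s(b))))   [R3 at 2.1.1]
2. pair(s(a), pair(s(b), pair(pair(a, k(pair(s(c), pair(c, b)), pair(s(b), s(c)))), s(b))))  →  pair(s(a), pair(s(b), pair(pair(a, b), s(b))))   [R3 at 2.2.1.2]

pair(s(a), pair(s(b), pair(pair(a, b), s(b))))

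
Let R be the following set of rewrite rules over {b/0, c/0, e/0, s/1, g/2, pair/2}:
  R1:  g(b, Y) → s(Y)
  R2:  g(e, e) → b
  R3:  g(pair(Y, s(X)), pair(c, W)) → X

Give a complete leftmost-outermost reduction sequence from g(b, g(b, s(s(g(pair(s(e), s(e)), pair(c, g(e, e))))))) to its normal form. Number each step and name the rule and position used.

s(s(s(s(e))))

1. g(b, g(b, s(s(g(pair(s(e), s(e)), pair(c, g(e, e)))))))  →  s(g(b, s(s(g(pair(s(e), s(e)), pair(c, g(e, e)))))))   [R1 at ε]
2. s(g(b, s(s(g(pair(s(e), s(e)), pair(c, g(e, e)))))))  →  s(s(s(s(g(pair(s(e), s(e)), pair(c, g(e, e)))))))   [R1 at 1]
3. s(s(s(s(g(pair(s(e), s(e)), pair(c, g(e, e)))))))  →  s(s(s(s(e))))   [R3 at 1.1.1.1]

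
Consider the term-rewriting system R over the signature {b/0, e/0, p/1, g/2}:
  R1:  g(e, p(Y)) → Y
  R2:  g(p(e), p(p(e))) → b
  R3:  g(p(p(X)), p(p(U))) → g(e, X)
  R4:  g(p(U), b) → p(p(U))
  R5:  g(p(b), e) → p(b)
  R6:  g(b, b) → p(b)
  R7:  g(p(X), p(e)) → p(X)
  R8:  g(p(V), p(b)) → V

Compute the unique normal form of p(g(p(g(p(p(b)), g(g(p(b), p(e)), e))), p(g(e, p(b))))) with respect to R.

1. p(g(p(g(p(p(b)), g(g(p(b), p(e)), e))), p(g(e, p(b)))))  →  p(g(p(g(p(p(b)), g(p(b), e))), p(g(e, p(b)))))   [R7 at 1.1.1.2.1]
2. p(g(p(g(p(p(b)), g(p(b), e))), p(g(e, p(b)))))  →  p(g(p(g(p(p(b)), p(b))), p(g(e, p(b)))))   [R5 at 1.1.1.2]
3. p(g(p(g(p(p(b)), p(b))), p(g(e, p(b)))))  →  p(g(p(p(b)), p(g(e, p(b)))))   [R8 at 1.1.1]
4. p(g(p(p(b)), p(g(e, p(b)))))  →  p(g(p(p(b)), p(b)))   [R1 at 1.2.1]
5. p(g(p(p(b)), p(b)))  →  p(p(b))   [R8 at 1]

p(p(b))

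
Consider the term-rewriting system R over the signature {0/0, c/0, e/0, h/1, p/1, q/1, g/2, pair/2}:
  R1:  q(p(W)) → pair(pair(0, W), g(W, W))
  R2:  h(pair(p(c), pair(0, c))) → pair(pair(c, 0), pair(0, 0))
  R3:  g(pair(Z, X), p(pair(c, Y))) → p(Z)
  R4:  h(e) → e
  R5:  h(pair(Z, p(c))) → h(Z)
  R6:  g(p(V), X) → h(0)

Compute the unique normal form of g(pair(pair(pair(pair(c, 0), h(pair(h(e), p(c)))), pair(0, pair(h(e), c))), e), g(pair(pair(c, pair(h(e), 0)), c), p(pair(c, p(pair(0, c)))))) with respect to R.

p(pair(pair(pair(c, 0), e), pair(0, pair(e, c))))

1. g(pair(pair(pair(pair(c, 0), h(pair(h(e), p(c)))), pair(0, pair(h(e), c))), e), g(pair(pair(c, pair(h(e), 0)), c), p(pair(c, p(pair(0, c))))))  →  g(pair(pair(pair(pair(c, 0), h(h(e))), pair(0, pair(h(e), c))), e), g(pair(pair(c, pair(h(e), 0)), c), p(pair(c, p(pair(0, c))))))   [R5 at 1.1.1.2]
2. g(pair(pair(pair(pair(c, 0), h(h(e))), pair(0, pair(h(e), c))), e), g(pair(pair(c, pair(h(e), 0)), c), p(pair(c, p(pair(0, c))))))  →  g(pair(pair(pair(pair(c, 0), h(e)), pair(0, pair(h(e), c))), e), g(pair(pair(c, pair(h(e), 0)), c), p(pair(c, p(pair(0, c))))))   [R4 at 1.1.1.2.1]
3. g(pair(pair(pair(pair(c, 0), h(e)), pair(0, pair(h(e), c))), e), g(pair(pair(c, pair(h(e), 0)), c), p(pair(c, p(pair(0, c))))))  →  g(pair(pair(pair(pair(c, 0), e), pair(0, pair(h(e), c))), e), g(pair(pair(c, pair(h(e), 0)), c), p(pair(c, p(pair(0, c))))))   [R4 at 1.1.1.2]
4. g(pair(pair(pair(pair(c, 0), e), pair(0, pair(h(e), c))), e), g(pair(pair(c, pair(h(e), 0)), c), p(pair(c, p(pair(0, c))))))  →  g(pair(pair(pair(pair(c, 0), e), pair(0, pair(e, c))), e), g(pair(pair(c, pair(h(e), 0)), c), p(pair(c, p(pair(0, c))))))   [R4 at 1.1.2.2.1]
5. g(pair(pair(pair(pair(c, 0), e), pair(0, pair(e, c))), e), g(pair(pair(c, pair(h(e), 0)), c), p(pair(c, p(pair(0, c))))))  →  g(pair(pair(pair(pair(c, 0), e), pair(0, pair(e, c))), e), p(pair(c, pair(h(e), 0))))   [R3 at 2]
6. g(pair(pair(pair(pair(c, 0), e), pair(0, pair(e, c))), e), p(pair(c, pair(h(e), 0))))  →  p(pair(pair(pair(c, 0), e), pair(0, pair(e, c))))   [R3 at ε]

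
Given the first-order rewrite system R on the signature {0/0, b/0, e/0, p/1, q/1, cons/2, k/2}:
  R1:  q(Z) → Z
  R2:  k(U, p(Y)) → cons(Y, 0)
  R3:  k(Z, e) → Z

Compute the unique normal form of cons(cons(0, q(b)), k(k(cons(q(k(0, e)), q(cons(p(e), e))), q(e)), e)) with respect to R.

cons(cons(0, b), cons(0, cons(p(e), e)))

1. cons(cons(0, q(b)), k(k(cons(q(k(0, e)), q(cons(p(e), e))), q(e)), e))  →  cons(cons(0, b), k(k(cons(q(k(0, e)), q(cons(p(e), e))), q(e)), e))   [R1 at 1.2]
2. cons(cons(0, b), k(k(cons(q(k(0, e)), q(cons(p(e), e))), q(e)), e))  →  cons(cons(0, b), k(cons(q(k(0, e)), q(cons(p(e), e))), q(e)))   [R3 at 2]
3. cons(cons(0, b), k(cons(q(k(0, e)), q(cons(p(e), e))), q(e)))  →  cons(cons(0, b), k(cons(k(0, e), q(cons(p(e), e))), q(e)))   [R1 at 2.1.1]
4. cons(cons(0, b), k(cons(k(0, e), q(cons(p(e), e))), q(e)))  →  cons(cons(0, b), k(cons(0, q(cons(p(e), e))), q(e)))   [R3 at 2.1.1]
5. cons(cons(0, b), k(cons(0, q(cons(p(e), e))), q(e)))  →  cons(cons(0, b), k(cons(0, cons(p(e), e)), q(e)))   [R1 at 2.1.2]
6. cons(cons(0, b), k(cons(0, cons(p(e), e)), q(e)))  →  cons(cons(0, b), k(cons(0, cons(p(e), e)), e))   [R1 at 2.2]
7. cons(cons(0, b), k(cons(0, cons(p(e), e)), e))  →  cons(cons(0, b), cons(0, cons(p(e), e)))   [R3 at 2]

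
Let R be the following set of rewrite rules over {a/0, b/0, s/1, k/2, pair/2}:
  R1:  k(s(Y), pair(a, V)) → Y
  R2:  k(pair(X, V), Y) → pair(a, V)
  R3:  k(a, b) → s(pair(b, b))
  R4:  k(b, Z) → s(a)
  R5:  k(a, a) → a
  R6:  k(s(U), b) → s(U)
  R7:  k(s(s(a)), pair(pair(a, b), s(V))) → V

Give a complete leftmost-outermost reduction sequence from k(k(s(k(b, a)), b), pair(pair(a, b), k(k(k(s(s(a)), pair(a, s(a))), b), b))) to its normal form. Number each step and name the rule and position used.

1. k(k(s(k(b, a)), b), pair(pair(a, b), k(k(k(s(s(a)), pair(a, s(a))), b), b)))  →  k(s(k(b, a)), pair(pair(a, b), k(k(k(s(s(a)), pair(a, s(a))), b), b)))   [R6 at 1]
2. k(s(k(b, a)), pair(pair(a, b), k(k(k(s(s(a)), pair(a, s(a))), b), b)))  →  k(s(s(a)), pair(pair(a, b), k(k(k(s(s(a)), pair(a, s(a))), b), b)))   [R4 at 1.1]
3. k(s(s(a)), pair(pair(a, b), k(k(k(s(s(a)), pair(a, s(a))), b), b)))  →  k(s(s(a)), pair(pair(a, b), k(k(s(a), b), b)))   [R1 at 2.2.1.1]
4. k(s(s(a)), pair(pair(a, b), k(k(s(a), b), b)))  →  k(s(s(a)), pair(pair(a, b), k(s(a), b)))   [R6 at 2.2.1]
5. k(s(s(a)), pair(pair(a, b), k(s(a), b)))  →  k(s(s(a)), pair(pair(a, b), s(a)))   [R6 at 2.2]
6. k(s(s(a)), pair(pair(a, b), s(a)))  →  a   [R7 at ε]

a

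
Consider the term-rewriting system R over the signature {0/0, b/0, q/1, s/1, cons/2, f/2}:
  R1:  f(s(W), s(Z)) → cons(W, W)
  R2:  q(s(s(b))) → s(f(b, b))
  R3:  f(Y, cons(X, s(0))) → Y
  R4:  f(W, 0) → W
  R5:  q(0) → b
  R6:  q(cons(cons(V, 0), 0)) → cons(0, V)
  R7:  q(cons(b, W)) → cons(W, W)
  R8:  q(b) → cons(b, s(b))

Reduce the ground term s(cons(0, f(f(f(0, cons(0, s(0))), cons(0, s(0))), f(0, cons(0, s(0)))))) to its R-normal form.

s(cons(0, 0))

1. s(cons(0, f(f(f(0, cons(0, s(0))), cons(0, s(0))), f(0, cons(0, s(0))))))  →  s(cons(0, f(f(0, cons(0, s(0))), f(0, cons(0, s(0))))))   [R3 at 1.2.1]
2. s(cons(0, f(f(0, cons(0, s(0))), f(0, cons(0, s(0))))))  →  s(cons(0, f(0, f(0, cons(0, s(0))))))   [R3 at 1.2.1]
3. s(cons(0, f(0, f(0, cons(0, s(0))))))  →  s(cons(0, f(0, 0)))   [R3 at 1.2.2]
4. s(cons(0, f(0, 0)))  →  s(cons(0, 0))   [R4 at 1.2]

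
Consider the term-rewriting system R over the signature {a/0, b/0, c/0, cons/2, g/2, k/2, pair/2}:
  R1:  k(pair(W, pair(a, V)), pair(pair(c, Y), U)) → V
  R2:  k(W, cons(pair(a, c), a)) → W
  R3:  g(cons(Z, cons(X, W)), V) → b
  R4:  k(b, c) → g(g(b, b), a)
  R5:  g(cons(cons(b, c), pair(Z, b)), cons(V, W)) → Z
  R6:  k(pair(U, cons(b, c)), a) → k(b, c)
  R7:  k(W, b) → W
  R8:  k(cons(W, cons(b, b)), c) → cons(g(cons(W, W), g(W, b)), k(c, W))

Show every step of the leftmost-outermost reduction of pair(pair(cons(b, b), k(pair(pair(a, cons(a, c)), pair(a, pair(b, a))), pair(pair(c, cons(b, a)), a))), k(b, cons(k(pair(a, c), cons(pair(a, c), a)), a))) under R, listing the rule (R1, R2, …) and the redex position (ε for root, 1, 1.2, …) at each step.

1. pair(pair(cons(b, b), k(pair(pair(a, cons(a, c)), pair(a, pair(b, a))), pair(pair(c, cons(b, a)), a))), k(b, cons(k(pair(a, c), cons(pair(a, c), a)), a)))  →  pair(pair(cons(b, b), pair(b, a)), k(b, cons(k(pair(a, c), cons(pair(a, c), a)), a)))   [R1 at 1.2]
2. pair(pair(cons(b, b), pair(b, a)), k(b, cons(k(pair(a, c), cons(pair(a, c), a)), a)))  →  pair(pair(cons(b, b), pair(b, a)), k(b, cons(pair(a, c), a)))   [R2 at 2.2.1]
3. pair(pair(cons(b, b), pair(b, a)), k(b, cons(pair(a, c), a)))  →  pair(pair(cons(b, b), pair(b, a)), b)   [R2 at 2]

pair(pair(cons(b, b), pair(b, a)), b)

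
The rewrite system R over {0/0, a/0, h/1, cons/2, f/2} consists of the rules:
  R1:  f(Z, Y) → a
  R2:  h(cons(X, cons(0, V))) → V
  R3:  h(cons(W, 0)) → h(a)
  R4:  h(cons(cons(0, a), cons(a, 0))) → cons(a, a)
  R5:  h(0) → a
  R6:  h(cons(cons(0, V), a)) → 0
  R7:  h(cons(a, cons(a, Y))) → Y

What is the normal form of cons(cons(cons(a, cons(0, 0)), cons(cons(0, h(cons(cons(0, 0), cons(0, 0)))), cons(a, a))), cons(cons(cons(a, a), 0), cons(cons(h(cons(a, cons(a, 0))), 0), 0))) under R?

cons(cons(cons(a, cons(0, 0)), cons(cons(0, 0), cons(a, a))), cons(cons(cons(a, a), 0), cons(cons(0, 0), 0)))

1. cons(cons(cons(a, cons(0, 0)), cons(cons(0, h(cons(cons(0, 0), cons(0, 0)))), cons(a, a))), cons(cons(cons(a, a), 0), cons(cons(h(cons(a, cons(a, 0))), 0), 0)))  →  cons(cons(cons(a, cons(0, 0)), cons(cons(0, 0), cons(a, a))), cons(cons(cons(a, a), 0), cons(cons(h(cons(a, cons(a, 0))), 0), 0)))   [R2 at 1.2.1.2]
2. cons(cons(cons(a, cons(0, 0)), cons(cons(0, 0), cons(a, a))), cons(cons(cons(a, a), 0), cons(cons(h(cons(a, cons(a, 0))), 0), 0)))  →  cons(cons(cons(a, cons(0, 0)), cons(cons(0, 0), cons(a, a))), cons(cons(cons(a, a), 0), cons(cons(0, 0), 0)))   [R7 at 2.2.1.1]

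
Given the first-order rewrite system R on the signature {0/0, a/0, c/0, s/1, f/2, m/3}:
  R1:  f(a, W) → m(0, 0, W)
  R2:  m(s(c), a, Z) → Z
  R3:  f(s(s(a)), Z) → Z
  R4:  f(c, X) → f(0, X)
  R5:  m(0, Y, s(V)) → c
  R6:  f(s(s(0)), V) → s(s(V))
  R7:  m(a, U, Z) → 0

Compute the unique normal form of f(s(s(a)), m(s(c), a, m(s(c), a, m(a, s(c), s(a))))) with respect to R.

1. f(s(s(a)), m(s(c), a, m(s(c), a, m(a, s(c), s(a)))))  →  m(s(c), a, m(s(c), a, m(a, s(c), s(a))))   [R3 at ε]
2. m(s(c), a, m(s(c), a, m(a, s(c), s(a))))  →  m(s(c), a, m(a, s(c), s(a)))   [R2 at ε]
3. m(s(c), a, m(a, s(c), s(a)))  →  m(a, s(c), s(a))   [R2 at ε]
4. m(a, s(c), s(a))  →  0   [R7 at ε]

0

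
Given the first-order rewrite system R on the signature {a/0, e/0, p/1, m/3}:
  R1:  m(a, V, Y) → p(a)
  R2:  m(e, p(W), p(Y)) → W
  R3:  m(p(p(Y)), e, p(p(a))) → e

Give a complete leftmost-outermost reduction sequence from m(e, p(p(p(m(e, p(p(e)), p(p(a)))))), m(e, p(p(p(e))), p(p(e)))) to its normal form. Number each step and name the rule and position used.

p(p(p(e)))

1. m(e, p(p(p(m(e, p(p(e)), p(p(a)))))), m(e, p(p(p(e))), p(p(e))))  →  m(e, p(p(p(p(e)))), m(e, p(p(p(e))), p(p(e))))   [R2 at 2.1.1.1]
2. m(e, p(p(p(p(e)))), m(e, p(p(p(e))), p(p(e))))  →  m(e, p(p(p(p(e)))), p(p(e)))   [R2 at 3]
3. m(e, p(p(p(p(e)))), p(p(e)))  →  p(p(p(e)))   [R2 at ε]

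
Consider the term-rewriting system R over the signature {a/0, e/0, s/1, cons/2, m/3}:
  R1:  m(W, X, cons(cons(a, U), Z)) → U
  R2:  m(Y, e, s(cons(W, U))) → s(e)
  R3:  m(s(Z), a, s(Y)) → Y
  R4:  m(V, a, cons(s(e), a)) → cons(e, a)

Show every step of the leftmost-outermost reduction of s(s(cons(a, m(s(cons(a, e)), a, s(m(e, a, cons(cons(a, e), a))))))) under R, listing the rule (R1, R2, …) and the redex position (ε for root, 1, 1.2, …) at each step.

s(s(cons(a, e)))

1. s(s(cons(a, m(s(cons(a, e)), a, s(m(e, a, cons(cons(a, e), a)))))))  →  s(s(cons(a, m(e, a, cons(cons(a, e), a)))))   [R3 at 1.1.2]
2. s(s(cons(a, m(e, a, cons(cons(a, e), a)))))  →  s(s(cons(a, e)))   [R1 at 1.1.2]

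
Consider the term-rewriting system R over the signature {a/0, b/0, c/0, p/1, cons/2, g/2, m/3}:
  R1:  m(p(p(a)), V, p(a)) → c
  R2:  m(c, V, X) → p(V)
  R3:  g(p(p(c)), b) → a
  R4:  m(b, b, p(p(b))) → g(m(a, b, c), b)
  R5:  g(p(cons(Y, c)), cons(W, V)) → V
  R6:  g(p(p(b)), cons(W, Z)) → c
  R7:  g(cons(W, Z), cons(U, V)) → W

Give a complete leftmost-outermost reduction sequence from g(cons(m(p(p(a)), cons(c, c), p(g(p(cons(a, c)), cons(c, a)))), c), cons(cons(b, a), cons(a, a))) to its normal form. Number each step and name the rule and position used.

c

1. g(cons(m(p(p(a)), cons(c, c), p(g(p(cons(a, c)), cons(c, a)))), c), cons(cons(b, a), cons(a, a)))  →  m(p(p(a)), cons(c, c), p(g(p(cons(a, c)), cons(c, a))))   [R7 at ε]
2. m(p(p(a)), cons(c, c), p(g(p(cons(a, c)), cons(c, a))))  →  m(p(p(a)), cons(c, c), p(a))   [R5 at 3.1]
3. m(p(p(a)), cons(c, c), p(a))  →  c   [R1 at ε]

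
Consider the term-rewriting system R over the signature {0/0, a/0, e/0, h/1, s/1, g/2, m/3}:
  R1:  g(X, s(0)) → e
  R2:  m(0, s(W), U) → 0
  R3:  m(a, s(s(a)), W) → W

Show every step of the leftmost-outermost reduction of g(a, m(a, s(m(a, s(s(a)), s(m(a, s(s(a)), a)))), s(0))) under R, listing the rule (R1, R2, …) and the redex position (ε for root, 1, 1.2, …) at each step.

e

1. g(a, m(a, s(m(a, s(s(a)), s(m(a, s(s(a)), a)))), s(0)))  →  g(a, m(a, s(s(m(a, s(s(a)), a))), s(0)))   [R3 at 2.2.1]
2. g(a, m(a, s(s(m(a, s(s(a)), a))), s(0)))  →  g(a, m(a, s(s(a)), s(0)))   [R3 at 2.2.1.1]
3. g(a, m(a, s(s(a)), s(0)))  →  g(a, s(0))   [R3 at 2]
4. g(a, s(0))  →  e   [R1 at ε]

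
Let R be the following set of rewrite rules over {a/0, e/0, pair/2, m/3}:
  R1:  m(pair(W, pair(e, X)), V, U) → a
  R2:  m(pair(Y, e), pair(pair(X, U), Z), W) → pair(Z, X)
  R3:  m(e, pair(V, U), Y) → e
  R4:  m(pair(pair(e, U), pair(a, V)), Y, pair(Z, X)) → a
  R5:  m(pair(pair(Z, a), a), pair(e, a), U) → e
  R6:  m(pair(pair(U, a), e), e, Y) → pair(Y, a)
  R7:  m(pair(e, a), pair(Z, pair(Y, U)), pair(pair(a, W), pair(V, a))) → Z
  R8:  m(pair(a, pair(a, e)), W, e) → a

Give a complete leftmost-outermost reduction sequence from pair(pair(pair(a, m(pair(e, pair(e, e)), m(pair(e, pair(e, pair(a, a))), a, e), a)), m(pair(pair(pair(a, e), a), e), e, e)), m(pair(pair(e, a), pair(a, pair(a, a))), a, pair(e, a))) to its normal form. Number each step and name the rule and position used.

1. pair(pair(pair(a, m(pair(e, pair(e, e)), m(pair(e, pair(e, pair(a, a))), a, e), a)), m(pair(pair(pair(a, e), a), e), e, e)), m(pair(pair(e, a), pair(a, pair(a, a))), a, pair(e, a)))  →  pair(pair(pair(a, a), m(pair(pair(pair(a, e), a), e), e, e)), m(pair(pair(e, a), pair(a, pair(a, a))), a, pair(e, a)))   [R1 at 1.1.2]
2. pair(pair(pair(a, a), m(pair(pair(pair(a, e), a), e), e, e)), m(pair(pair(e, a), pair(a, pair(a, a))), a, pair(e, a)))  →  pair(pair(pair(a, a), pair(e, a)), m(pair(pair(e, a), pair(a, pair(a, a))), a, pair(e, a)))   [R6 at 1.2]
3. pair(pair(pair(a, a), pair(e, a)), m(pair(pair(e, a), pair(a, pair(a, a))), a, pair(e, a)))  →  pair(pair(pair(a, a), pair(e, a)), a)   [R4 at 2]

pair(pair(pair(a, a), pair(e, a)), a)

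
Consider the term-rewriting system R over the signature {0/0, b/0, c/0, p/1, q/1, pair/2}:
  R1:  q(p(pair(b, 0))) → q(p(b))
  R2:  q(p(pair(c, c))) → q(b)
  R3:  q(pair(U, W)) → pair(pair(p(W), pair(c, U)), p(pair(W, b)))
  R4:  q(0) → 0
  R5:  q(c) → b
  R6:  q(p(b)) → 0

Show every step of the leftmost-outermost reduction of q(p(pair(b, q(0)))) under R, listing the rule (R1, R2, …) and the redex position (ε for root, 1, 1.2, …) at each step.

0

1. q(p(pair(b, q(0))))  →  q(p(pair(b, 0)))   [R4 at 1.1.2]
2. q(p(pair(b, 0)))  →  q(p(b))   [R1 at ε]
3. q(p(b))  →  0   [R6 at ε]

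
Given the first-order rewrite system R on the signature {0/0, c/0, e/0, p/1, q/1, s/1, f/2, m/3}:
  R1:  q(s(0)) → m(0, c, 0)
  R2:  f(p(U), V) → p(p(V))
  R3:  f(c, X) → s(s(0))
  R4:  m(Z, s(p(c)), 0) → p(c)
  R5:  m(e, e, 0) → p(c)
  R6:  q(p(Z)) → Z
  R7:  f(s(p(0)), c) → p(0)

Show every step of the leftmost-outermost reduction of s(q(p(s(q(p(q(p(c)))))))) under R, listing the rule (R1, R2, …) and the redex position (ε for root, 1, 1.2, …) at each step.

1. s(q(p(s(q(p(q(p(c))))))))  →  s(s(q(p(q(p(c))))))   [R6 at 1]
2. s(s(q(p(q(p(c))))))  →  s(s(q(p(c))))   [R6 at 1.1]
3. s(s(q(p(c))))  →  s(s(c))   [R6 at 1.1]

s(s(c))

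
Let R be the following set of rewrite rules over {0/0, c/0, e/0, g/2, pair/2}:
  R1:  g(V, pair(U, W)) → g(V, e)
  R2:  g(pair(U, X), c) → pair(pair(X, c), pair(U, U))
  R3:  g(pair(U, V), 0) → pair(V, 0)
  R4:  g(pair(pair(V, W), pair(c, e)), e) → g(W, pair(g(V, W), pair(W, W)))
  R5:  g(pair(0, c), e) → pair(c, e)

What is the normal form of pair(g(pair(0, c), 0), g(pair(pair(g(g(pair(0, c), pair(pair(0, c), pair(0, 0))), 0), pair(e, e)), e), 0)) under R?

pair(pair(c, 0), pair(e, 0))

1. pair(g(pair(0, c), 0), g(pair(pair(g(g(pair(0, c), pair(pair(0, c), pair(0, 0))), 0), pair(e, e)), e), 0))  →  pair(pair(c, 0), g(pair(pair(g(g(pair(0, c), pair(pair(0, c), pair(0, 0))), 0), pair(e, e)), e), 0))   [R3 at 1]
2. pair(pair(c, 0), g(pair(pair(g(g(pair(0, c), pair(pair(0, c), pair(0, 0))), 0), pair(e, e)), e), 0))  →  pair(pair(c, 0), pair(e, 0))   [R3 at 2]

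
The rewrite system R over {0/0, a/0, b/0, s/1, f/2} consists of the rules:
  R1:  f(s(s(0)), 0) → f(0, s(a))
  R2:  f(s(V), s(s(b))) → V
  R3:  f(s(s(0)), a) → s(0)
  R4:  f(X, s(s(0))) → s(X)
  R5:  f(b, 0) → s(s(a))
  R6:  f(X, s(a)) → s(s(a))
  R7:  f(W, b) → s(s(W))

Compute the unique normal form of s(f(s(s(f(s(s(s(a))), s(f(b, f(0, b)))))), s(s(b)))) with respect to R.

1. s(f(s(s(f(s(s(s(a))), s(f(b, f(0, b)))))), s(s(b))))  →  s(s(f(s(s(s(a))), s(f(b, f(0, b))))))   [R2 at 1]
2. s(s(f(s(s(s(a))), s(f(b, f(0, b))))))  →  s(s(f(s(s(s(a))), s(f(b, s(s(0)))))))   [R7 at 1.1.2.1.2]
3. s(s(f(s(s(s(a))), s(f(b, s(s(0)))))))  →  s(s(f(s(s(s(a))), s(s(b)))))   [R4 at 1.1.2.1]
4. s(s(f(s(s(s(a))), s(s(b)))))  →  s(s(s(s(a))))   [R2 at 1.1]

s(s(s(s(a))))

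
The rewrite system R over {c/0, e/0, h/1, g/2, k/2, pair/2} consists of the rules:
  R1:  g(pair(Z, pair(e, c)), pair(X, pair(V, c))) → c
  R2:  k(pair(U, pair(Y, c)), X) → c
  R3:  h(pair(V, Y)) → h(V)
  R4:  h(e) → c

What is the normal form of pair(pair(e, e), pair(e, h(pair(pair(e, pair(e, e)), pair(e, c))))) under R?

1. pair(pair(e, e), pair(e, h(pair(pair(e, pair(e, e)), pair(e, c)))))  →  pair(pair(e, e), pair(e, h(pair(e, pair(e, e)))))   [R3 at 2.2]
2. pair(pair(e, e), pair(e, h(pair(e, pair(e, e)))))  →  pair(pair(e, e), pair(e, h(e)))   [R3 at 2.2]
3. pair(pair(e, e), pair(e, h(e)))  →  pair(pair(e, e), pair(e, c))   [R4 at 2.2]

pair(pair(e, e), pair(e, c))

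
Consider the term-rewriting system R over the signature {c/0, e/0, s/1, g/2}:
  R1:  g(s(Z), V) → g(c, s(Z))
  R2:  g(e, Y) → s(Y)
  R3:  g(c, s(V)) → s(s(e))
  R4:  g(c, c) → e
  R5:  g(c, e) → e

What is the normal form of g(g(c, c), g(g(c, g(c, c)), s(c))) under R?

s(s(s(c)))

1. g(g(c, c), g(g(c, g(c, c)), s(c)))  →  g(e, g(g(c, g(c, c)), s(c)))   [R4 at 1]
2. g(e, g(g(c, g(c, c)), s(c)))  →  s(g(g(c, g(c, c)), s(c)))   [R2 at ε]
3. s(g(g(c, g(c, c)), s(c)))  →  s(g(g(c, e), s(c)))   [R4 at 1.1.2]
4. s(g(g(c, e), s(c)))  →  s(g(e, s(c)))   [R5 at 1.1]
5. s(g(e, s(c)))  →  s(s(s(c)))   [R2 at 1]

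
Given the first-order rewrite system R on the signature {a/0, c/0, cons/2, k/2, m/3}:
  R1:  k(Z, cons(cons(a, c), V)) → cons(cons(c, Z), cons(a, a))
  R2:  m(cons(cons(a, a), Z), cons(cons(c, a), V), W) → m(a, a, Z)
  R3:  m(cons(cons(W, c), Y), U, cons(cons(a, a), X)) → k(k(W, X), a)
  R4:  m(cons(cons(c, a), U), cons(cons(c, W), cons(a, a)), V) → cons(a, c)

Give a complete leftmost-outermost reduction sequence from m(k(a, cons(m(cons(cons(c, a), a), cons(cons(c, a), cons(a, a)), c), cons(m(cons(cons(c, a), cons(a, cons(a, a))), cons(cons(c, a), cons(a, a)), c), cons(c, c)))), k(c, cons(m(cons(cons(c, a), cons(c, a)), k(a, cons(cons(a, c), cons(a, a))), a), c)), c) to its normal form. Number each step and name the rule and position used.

cons(a, c)

1. m(k(a, cons(m(cons(cons(c, a), a), cons(cons(c, a), cons(a, a)), c), cons(m(cons(cons(c, a), cons(a, cons(a, a))), cons(cons(c, a), cons(a, a)), c), cons(c, c)))), k(c, cons(m(cons(cons(c, a), cons(c, a)), k(a, cons(cons(a, c), cons(a, a))), a), c)), c)  →  m(k(a, cons(cons(a, c), cons(m(cons(cons(c, a), cons(a, cons(a, a))), cons(cons(c, a), cons(a, a)), c), cons(c, c)))), k(c, cons(m(cons(cons(c, a), cons(c, a)), k(a, cons(cons(a, c), cons(a, a))), a), c)), c)   [R4 at 1.2.1]
2. m(k(a, cons(cons(a, c), cons(m(cons(cons(c, a), cons(a, cons(a, a))), cons(cons(c, a), cons(a, a)), c), cons(c, c)))), k(c, cons(m(cons(cons(c, a), cons(c, a)), k(a, cons(cons(a, c), cons(a, a))), a), c)), c)  →  m(cons(cons(c, a), cons(a, a)), k(c, cons(m(cons(cons(c, a), cons(c, a)), k(a, cons(cons(a, c), cons(a, a))), a), c)), c)   [R1 at 1]
3. m(cons(cons(c, a), cons(a, a)), k(c, cons(m(cons(cons(c, a), cons(c, a)), k(a, cons(cons(a, c), cons(a, a))), a), c)), c)  →  m(cons(cons(c, a), cons(a, a)), k(c, cons(m(cons(cons(c, a), cons(c, a)), cons(cons(c, a), cons(a, a)), a), c)), c)   [R1 at 2.2.1.2]
4. m(cons(cons(c, a), cons(a, a)), k(c, cons(m(cons(cons(c, a), cons(c, a)), cons(cons(c, a), cons(a, a)), a), c)), c)  →  m(cons(cons(c, a), cons(a, a)), k(c, cons(cons(a, c), c)), c)   [R4 at 2.2.1]
5. m(cons(cons(c, a), cons(a, a)), k(c, cons(cons(a, c), c)), c)  →  m(cons(cons(c, a), cons(a, a)), cons(cons(c, c), cons(a, a)), c)   [R1 at 2]
6. m(cons(cons(c, a), cons(a, a)), cons(cons(c, c), cons(a, a)), c)  →  cons(a, c)   [R4 at ε]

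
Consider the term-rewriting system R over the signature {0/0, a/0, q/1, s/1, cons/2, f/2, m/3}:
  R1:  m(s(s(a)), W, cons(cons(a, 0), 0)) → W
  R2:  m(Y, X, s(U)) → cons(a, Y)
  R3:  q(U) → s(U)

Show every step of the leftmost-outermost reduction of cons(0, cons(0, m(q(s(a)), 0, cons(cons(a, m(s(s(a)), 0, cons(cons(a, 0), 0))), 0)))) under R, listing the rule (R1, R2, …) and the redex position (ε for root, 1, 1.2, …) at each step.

1. cons(0, cons(0, m(q(s(a)), 0, cons(cons(a, m(s(s(a)), 0, cons(cons(a, 0), 0))), 0))))  →  cons(0, cons(0, m(s(s(a)), 0, cons(cons(a, m(s(s(a)), 0, cons(cons(a, 0), 0))), 0))))   [R3 at 2.2.1]
2. cons(0, cons(0, m(s(s(a)), 0, cons(cons(a, m(s(s(a)), 0, cons(cons(a, 0), 0))), 0))))  →  cons(0, cons(0, m(s(s(a)), 0, cons(cons(a, 0), 0))))   [R1 at 2.2.3.1.2]
3. cons(0, cons(0, m(s(s(a)), 0, cons(cons(a, 0), 0))))  →  cons(0, cons(0, 0))   [R1 at 2.2]

cons(0, cons(0, 0))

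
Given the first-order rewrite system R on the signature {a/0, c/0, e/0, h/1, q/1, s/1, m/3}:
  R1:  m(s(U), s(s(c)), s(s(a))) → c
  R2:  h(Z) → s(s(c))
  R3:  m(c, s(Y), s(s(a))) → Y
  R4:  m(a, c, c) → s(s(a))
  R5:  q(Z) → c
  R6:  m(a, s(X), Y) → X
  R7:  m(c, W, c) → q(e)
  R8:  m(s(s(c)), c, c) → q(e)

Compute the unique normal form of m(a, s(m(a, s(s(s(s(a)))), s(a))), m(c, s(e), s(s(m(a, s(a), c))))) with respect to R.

1. m(a, s(m(a, s(s(s(s(a)))), s(a))), m(c, s(e), s(s(m(a, s(a), c)))))  →  m(a, s(s(s(s(a)))), s(a))   [R6 at ε]
2. m(a, s(s(s(s(a)))), s(a))  →  s(s(s(a)))   [R6 at ε]

s(s(s(a)))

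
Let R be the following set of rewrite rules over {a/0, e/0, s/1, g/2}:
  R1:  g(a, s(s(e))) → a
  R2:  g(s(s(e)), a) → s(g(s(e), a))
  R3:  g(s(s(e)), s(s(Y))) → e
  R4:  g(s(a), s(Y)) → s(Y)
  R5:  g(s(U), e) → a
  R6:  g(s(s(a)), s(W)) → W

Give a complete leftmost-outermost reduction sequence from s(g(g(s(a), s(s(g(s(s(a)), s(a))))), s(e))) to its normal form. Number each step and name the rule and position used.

1. s(g(g(s(a), s(s(g(s(s(a)), s(a))))), s(e)))  →  s(g(s(s(g(s(s(a)), s(a)))), s(e)))   [R4 at 1.1]
2. s(g(s(s(g(s(s(a)), s(a)))), s(e)))  →  s(g(s(s(a)), s(e)))   [R6 at 1.1.1.1]
3. s(g(s(s(a)), s(e)))  →  s(e)   [R6 at 1]

s(e)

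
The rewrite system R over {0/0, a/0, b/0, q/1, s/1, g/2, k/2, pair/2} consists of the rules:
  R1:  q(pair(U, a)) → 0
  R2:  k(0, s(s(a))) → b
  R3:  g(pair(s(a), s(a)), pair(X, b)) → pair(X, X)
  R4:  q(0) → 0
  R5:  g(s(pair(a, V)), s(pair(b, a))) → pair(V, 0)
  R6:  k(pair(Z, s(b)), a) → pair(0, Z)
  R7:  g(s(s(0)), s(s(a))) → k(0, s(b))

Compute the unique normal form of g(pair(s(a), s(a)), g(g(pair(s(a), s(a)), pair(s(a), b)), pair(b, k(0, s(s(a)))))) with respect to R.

1. g(pair(s(a), s(a)), g(g(pair(s(a), s(a)), pair(s(a), b)), pair(b, k(0, s(s(a))))))  →  g(pair(s(a), s(a)), g(pair(s(a), s(a)), pair(b, k(0, s(s(a))))))   [R3 at 2.1]
2. g(pair(s(a), s(a)), g(pair(s(a), s(a)), pair(b, k(0, s(s(a))))))  →  g(pair(s(a), s(a)), g(pair(s(a), s(a)), pair(b, b)))   [R2 at 2.2.2]
3. g(pair(s(a), s(a)), g(pair(s(a), s(a)), pair(b, b)))  →  g(pair(s(a), s(a)), pair(b, b))   [R3 at 2]
4. g(pair(s(a), s(a)), pair(b, b))  →  pair(b, b)   [R3 at ε]

pair(b, b)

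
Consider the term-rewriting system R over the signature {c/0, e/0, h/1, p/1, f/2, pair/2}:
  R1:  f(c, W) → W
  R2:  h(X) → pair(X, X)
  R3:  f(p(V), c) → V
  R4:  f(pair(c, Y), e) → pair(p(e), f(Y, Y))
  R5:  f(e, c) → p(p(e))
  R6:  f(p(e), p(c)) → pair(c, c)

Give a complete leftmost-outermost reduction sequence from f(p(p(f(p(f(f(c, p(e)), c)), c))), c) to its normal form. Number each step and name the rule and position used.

1. f(p(p(f(p(f(f(c, p(e)), c)), c))), c)  →  p(f(p(f(f(c, p(e)), c)), c))   [R3 at ε]
2. p(f(p(f(f(c, p(e)), c)), c))  →  p(f(f(c, p(e)), c))   [R3 at 1]
3. p(f(f(c, p(e)), c))  →  p(f(p(e), c))   [R1 at 1.1]
4. p(f(p(e), c))  →  p(e)   [R3 at 1]

p(e)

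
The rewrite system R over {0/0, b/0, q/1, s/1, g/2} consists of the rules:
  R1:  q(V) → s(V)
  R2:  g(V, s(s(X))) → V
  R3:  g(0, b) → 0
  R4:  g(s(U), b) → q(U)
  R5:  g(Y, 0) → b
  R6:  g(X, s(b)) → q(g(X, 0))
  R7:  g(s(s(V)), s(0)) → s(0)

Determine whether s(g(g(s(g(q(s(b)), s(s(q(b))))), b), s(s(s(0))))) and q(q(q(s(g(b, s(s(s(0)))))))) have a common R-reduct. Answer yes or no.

yes — NF(t₁) = s(s(s(s(b)))), NF(t₂) = s(s(s(s(b))))

Reduce t₁ = s(g(g(s(g(q(s(b)), s(s(q(b))))), b), s(s(s(0))))):
1. s(g(g(s(g(q(s(b)), s(s(q(b))))), b), s(s(s(0)))))  →  s(g(s(g(q(s(b)), s(s(q(b))))), b))   [R2 at 1]
2. s(g(s(g(q(s(b)), s(s(q(b))))), b))  →  s(q(g(q(s(b)), s(s(q(b))))))   [R4 at 1]
3. s(q(g(q(s(b)), s(s(q(b))))))  →  s(s(g(q(s(b)), s(s(q(b))))))   [R1 at 1]
4. s(s(g(q(s(b)), s(s(q(b))))))  →  s(s(q(s(b))))   [R2 at 1.1]
5. s(s(q(s(b))))  →  s(s(s(s(b))))   [R1 at 1.1]

Reduce t₂ = q(q(q(s(g(b, s(s(s(0)))))))):
1. q(q(q(s(g(b, s(s(s(0))))))))  →  s(q(q(s(g(b, s(s(s(0))))))))   [R1 at ε]
2. s(q(q(s(g(b, s(s(s(0))))))))  →  s(s(q(s(g(b, s(s(s(0))))))))   [R1 at 1]
3. s(s(q(s(g(b, s(s(s(0))))))))  →  s(s(s(s(g(b, s(s(s(0))))))))   [R1 at 1.1]
4. s(s(s(s(g(b, s(s(s(0))))))))  →  s(s(s(s(b))))   [R2 at 1.1.1.1]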